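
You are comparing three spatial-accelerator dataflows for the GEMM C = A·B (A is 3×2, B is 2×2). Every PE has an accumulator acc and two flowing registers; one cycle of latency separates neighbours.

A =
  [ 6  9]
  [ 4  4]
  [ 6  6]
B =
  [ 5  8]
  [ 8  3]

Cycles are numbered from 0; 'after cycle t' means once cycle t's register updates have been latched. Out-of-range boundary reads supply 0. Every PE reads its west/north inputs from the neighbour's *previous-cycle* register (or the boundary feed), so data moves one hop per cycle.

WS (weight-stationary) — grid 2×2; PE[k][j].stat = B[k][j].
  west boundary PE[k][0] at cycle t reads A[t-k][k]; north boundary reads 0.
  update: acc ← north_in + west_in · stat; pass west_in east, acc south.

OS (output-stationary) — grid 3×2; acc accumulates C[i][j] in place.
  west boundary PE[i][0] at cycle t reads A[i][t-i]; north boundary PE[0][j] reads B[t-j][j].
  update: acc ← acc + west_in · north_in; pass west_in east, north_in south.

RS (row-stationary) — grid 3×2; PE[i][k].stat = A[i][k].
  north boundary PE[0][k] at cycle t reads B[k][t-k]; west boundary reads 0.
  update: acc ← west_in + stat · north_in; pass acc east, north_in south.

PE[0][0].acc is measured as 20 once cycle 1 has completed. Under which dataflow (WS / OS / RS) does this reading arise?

dataflow = WS

— WS: 2×2; PE[0][0] trace:
  cycle 0: PE[0][0] → acc 30, east 6, south 30
  cycle 1: PE[0][0] → acc 20, east 4, south 20
— OS: 3×2; PE[0][0] trace:
  cycle 0: PE[0][0] → acc 30, east 6, south 5
  cycle 1: PE[0][0] → acc 102, east 9, south 8
— RS: 3×2; PE[0][0] trace:
  cycle 0: PE[0][0] → acc 30, east 30, south 5
  cycle 1: PE[0][0] → acc 48, east 48, south 8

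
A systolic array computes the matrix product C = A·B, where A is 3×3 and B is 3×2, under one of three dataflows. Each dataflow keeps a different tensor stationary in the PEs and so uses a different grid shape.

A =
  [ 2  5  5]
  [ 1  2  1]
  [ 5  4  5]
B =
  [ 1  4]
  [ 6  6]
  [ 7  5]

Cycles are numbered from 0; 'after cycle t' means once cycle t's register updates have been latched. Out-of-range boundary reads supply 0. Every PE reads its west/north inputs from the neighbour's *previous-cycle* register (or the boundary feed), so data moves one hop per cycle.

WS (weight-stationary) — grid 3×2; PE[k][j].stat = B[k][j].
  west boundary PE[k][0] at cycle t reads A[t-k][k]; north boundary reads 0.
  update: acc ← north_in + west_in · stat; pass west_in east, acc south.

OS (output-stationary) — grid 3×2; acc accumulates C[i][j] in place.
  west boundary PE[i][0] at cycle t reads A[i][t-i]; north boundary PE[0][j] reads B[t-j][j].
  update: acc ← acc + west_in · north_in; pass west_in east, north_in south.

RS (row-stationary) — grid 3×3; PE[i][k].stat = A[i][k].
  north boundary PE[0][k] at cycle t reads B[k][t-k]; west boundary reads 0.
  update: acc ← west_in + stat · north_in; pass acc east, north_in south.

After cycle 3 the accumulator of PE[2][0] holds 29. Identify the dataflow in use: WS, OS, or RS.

WS (3×2 grid), PE[2][0]:
  cycle 0: PE[2][0] → acc 0, east 0, south 0
  cycle 1: PE[2][0] → acc 0, east 0, south 0
  cycle 2: PE[2][0] → acc 67, east 5, south 67
  cycle 3: PE[2][0] → acc 20, east 1, south 20
OS (3×2 grid), PE[2][0]:
  cycle 0: PE[2][0] → acc 0, east 0, south 0
  cycle 1: PE[2][0] → acc 0, east 0, south 0
  cycle 2: PE[2][0] → acc 5, east 5, south 1
  cycle 3: PE[2][0] → acc 29, east 4, south 6
RS (3×3 grid), PE[2][0]:
  cycle 0: PE[2][0] → acc 0, east 0, south 0
  cycle 1: PE[2][0] → acc 0, east 0, south 0
  cycle 2: PE[2][0] → acc 5, east 5, south 1
  cycle 3: PE[2][0] → acc 20, east 20, south 4

dataflow = OS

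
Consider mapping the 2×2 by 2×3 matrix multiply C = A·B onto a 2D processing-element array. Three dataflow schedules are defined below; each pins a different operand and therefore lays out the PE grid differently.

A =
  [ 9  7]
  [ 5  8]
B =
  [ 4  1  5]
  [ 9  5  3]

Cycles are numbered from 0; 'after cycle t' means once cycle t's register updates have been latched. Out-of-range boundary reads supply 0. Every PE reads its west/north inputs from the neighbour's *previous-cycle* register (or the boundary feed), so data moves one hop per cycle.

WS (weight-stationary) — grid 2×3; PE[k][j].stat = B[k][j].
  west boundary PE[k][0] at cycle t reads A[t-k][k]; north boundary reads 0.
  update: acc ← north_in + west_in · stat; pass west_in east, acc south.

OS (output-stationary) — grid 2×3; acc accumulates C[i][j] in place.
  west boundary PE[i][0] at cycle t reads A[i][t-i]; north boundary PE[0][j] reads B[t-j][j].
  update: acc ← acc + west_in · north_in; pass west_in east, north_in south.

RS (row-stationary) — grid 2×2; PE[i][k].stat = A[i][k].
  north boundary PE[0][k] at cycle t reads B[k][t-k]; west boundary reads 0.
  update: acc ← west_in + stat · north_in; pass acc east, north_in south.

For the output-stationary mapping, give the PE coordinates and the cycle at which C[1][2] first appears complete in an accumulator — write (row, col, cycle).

(row, col, cycle) = (1, 2, 4)

OS: C[1][2] accumulates in PE[1][2]:
  c0 r1c2: 0 / 0 / 0
  c1 r1c2: 0 / 0 / 0
  c2 r1c2: 0 / 0 / 0
  c3 r1c2: 25 / 5 / 5
  c4 r1c2: 49 / 8 / 3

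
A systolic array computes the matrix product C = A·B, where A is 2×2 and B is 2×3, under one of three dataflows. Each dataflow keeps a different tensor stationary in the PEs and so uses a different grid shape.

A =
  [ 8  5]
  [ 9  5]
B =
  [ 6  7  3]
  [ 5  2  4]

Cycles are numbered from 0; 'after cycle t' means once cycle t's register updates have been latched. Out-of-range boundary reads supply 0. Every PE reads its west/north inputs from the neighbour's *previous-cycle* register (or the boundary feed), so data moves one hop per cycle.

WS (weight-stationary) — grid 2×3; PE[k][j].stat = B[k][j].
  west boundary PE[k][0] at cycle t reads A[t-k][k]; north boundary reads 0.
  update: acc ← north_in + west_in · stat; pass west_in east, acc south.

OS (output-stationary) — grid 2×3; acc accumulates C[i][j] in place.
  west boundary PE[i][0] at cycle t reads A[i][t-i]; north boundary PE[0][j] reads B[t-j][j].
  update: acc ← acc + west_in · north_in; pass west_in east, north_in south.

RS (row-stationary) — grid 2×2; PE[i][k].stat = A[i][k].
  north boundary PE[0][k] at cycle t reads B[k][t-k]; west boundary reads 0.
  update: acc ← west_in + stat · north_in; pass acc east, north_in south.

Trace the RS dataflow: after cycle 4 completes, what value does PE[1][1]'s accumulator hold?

PE[1][1].acc = 47

Tracing RS — 2×2 array, target PE[1][1]:
  cycle 0: PE[0][1] → acc 0, east 0, south 0
  cycle 0: PE[1][0] → acc 0, east 0, south 0
  cycle 0: PE[1][1] → acc 0, east 0, south 0
  cycle 1: PE[0][1] → acc 73, east 73, south 5
  cycle 1: PE[1][0] → acc 54, east 54, south 6
  cycle 1: PE[1][1] → acc 0, east 0, south 0
  cycle 2: PE[0][1] → acc 66, east 66, south 2
  cycle 2: PE[1][0] → acc 63, east 63, south 7
  cycle 2: PE[1][1] → acc 79, east 79, south 5
  cycle 3: PE[0][1] → acc 44, east 44, south 4
  cycle 3: PE[1][0] → acc 27, east 27, south 3
  cycle 3: PE[1][1] → acc 73, east 73, south 2
  cycle 4: PE[0][1] → acc 0, east 0, south 0
  cycle 4: PE[1][0] → acc 0, east 0, south 0
  cycle 4: PE[1][1] → acc 47, east 47, south 4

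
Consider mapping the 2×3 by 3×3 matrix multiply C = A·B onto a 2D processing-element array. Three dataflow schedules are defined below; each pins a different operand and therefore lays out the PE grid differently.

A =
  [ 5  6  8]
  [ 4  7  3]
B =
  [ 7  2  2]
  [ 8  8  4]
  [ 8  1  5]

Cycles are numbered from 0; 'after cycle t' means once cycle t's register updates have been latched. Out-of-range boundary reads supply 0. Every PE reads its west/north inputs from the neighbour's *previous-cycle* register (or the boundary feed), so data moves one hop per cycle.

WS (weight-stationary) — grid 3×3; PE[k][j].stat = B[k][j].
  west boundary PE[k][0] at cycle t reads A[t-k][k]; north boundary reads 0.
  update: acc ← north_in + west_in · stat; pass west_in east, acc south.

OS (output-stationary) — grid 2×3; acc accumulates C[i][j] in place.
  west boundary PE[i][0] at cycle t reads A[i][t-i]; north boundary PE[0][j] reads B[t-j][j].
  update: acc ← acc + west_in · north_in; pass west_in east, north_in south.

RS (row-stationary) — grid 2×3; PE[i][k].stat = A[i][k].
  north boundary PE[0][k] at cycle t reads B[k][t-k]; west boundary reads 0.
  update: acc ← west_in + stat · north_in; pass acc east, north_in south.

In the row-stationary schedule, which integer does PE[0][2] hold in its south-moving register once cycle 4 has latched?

register = 5

Tracing RS — 2×3 array, target PE[0][2]:
  cycle 0: PE[0][1] → acc 0, east 0, south 0
  cycle 0: PE[0][2] → acc 0, east 0, south 0
  cycle 1: PE[0][1] → acc 83, east 83, south 8
  cycle 1: PE[0][2] → acc 0, east 0, south 0
  cycle 2: PE[0][1] → acc 58, east 58, south 8
  cycle 2: PE[0][2] → acc 147, east 147, south 8
  cycle 3: PE[0][1] → acc 34, east 34, south 4
  cycle 3: PE[0][2] → acc 66, east 66, south 1
  cycle 4: PE[0][1] → acc 0, east 0, south 0
  cycle 4: PE[0][2] → acc 74, east 74, south 5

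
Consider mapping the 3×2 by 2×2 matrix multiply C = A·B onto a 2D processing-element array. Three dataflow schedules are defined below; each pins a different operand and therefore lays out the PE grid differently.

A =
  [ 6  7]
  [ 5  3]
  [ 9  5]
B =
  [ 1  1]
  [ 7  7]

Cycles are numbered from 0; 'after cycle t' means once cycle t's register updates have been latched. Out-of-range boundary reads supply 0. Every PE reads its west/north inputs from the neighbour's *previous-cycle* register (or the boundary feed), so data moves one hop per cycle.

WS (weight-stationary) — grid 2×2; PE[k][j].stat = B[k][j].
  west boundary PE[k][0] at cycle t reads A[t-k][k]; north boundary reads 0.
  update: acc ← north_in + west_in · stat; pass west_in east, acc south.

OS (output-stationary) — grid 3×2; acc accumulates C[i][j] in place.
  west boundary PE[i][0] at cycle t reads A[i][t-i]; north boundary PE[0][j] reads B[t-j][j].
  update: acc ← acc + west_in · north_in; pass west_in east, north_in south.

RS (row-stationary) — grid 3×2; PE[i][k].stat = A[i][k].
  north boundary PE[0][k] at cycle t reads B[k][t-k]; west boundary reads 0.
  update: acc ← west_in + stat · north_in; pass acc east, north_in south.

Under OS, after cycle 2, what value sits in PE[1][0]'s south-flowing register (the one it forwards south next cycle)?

Tracing OS — 3×2 array, target PE[1][0]:
  [0] (0,0) acc=6 (h:6 v:1)
  [0] (1,0) acc=0 (h:0 v:0)
  [1] (0,0) acc=55 (h:7 v:7)
  [1] (1,0) acc=5 (h:5 v:1)
  [2] (0,0) acc=55 (h:0 v:0)
  [2] (1,0) acc=26 (h:3 v:7)

register = 7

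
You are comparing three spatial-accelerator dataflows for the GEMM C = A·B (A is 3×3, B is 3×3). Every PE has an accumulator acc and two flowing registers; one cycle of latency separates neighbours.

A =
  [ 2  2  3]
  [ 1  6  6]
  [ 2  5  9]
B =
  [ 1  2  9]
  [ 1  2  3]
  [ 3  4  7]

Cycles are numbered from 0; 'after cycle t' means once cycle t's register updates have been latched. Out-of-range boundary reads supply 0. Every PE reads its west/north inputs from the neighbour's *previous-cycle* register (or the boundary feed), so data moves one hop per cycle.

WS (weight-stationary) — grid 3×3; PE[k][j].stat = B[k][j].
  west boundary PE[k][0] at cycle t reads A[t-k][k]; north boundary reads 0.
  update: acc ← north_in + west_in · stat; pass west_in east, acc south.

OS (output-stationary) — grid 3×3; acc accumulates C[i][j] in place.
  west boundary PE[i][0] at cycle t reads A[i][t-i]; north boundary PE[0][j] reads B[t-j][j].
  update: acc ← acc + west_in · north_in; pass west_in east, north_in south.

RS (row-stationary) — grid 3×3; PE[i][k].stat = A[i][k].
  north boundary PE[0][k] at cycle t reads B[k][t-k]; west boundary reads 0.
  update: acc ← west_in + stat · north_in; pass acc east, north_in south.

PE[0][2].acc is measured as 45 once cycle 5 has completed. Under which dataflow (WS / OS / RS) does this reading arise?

dataflow = OS

— WS: 3×3; PE[0][2] trace:
  c0 r0c2: 0 / 0 / 0
  c1 r0c2: 0 / 0 / 0
  c2 r0c2: 18 / 2 / 18
  c3 r0c2: 9 / 1 / 9
  c4 r0c2: 18 / 2 / 18
  c5 r0c2: 0 / 0 / 0
— OS: 3×3; PE[0][2] trace:
  c0 r0c2: 0 / 0 / 0
  c1 r0c2: 0 / 0 / 0
  c2 r0c2: 18 / 2 / 9
  c3 r0c2: 24 / 2 / 3
  c4 r0c2: 45 / 3 / 7
  c5 r0c2: 45 / 0 / 0
— RS: 3×3; PE[0][2] trace:
  c0 r0c2: 0 / 0 / 0
  c1 r0c2: 0 / 0 / 0
  c2 r0c2: 13 / 13 / 3
  c3 r0c2: 20 / 20 / 4
  c4 r0c2: 45 / 45 / 7
  c5 r0c2: 0 / 0 / 0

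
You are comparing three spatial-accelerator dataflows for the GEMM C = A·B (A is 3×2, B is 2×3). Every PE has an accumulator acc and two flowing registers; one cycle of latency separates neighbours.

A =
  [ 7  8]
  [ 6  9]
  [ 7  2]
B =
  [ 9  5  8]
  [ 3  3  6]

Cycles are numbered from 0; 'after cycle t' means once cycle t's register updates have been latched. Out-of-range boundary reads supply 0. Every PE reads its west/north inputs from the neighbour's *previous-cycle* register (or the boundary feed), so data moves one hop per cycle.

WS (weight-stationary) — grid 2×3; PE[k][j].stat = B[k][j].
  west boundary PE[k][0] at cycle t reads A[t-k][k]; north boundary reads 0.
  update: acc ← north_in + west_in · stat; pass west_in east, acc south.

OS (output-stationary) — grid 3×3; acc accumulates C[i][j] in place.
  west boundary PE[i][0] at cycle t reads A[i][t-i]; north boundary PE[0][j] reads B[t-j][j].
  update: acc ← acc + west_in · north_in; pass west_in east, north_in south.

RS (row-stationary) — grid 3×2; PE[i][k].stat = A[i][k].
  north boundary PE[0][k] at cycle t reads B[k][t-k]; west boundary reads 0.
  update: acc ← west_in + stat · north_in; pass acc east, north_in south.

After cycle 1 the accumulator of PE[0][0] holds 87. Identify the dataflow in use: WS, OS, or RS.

WS [2×3] PE[0][0] across cycles:
  c0 r0c0: 63 / 7 / 63
  c1 r0c0: 54 / 6 / 54
OS [3×3] PE[0][0] across cycles:
  c0 r0c0: 63 / 7 / 9
  c1 r0c0: 87 / 8 / 3
RS [3×2] PE[0][0] across cycles:
  c0 r0c0: 63 / 63 / 9
  c1 r0c0: 35 / 35 / 5

dataflow = OS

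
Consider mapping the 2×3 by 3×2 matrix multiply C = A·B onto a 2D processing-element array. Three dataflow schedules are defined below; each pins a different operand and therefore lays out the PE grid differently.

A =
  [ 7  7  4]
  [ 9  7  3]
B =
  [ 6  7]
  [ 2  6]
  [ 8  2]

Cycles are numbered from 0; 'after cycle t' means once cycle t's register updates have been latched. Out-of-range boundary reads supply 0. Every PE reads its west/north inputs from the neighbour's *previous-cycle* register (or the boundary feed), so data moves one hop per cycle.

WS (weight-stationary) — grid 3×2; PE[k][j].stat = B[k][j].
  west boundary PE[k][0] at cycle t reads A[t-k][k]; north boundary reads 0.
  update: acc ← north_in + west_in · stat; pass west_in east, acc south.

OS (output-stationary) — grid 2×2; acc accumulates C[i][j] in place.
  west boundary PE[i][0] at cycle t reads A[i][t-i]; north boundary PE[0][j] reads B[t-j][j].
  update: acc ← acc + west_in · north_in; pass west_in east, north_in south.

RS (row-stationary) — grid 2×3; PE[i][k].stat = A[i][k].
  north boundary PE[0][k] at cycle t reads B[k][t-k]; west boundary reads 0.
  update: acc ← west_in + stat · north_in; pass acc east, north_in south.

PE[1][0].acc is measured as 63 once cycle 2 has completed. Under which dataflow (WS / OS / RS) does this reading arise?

dataflow = RS

WS [3×2] PE[1][0] across cycles:
  @0  [1,0]  acc 0  |  →0  ↓0
  @1  [1,0]  acc 56  |  →7  ↓56
  @2  [1,0]  acc 68  |  →7  ↓68
OS [2×2] PE[1][0] across cycles:
  @0  [1,0]  acc 0  |  →0  ↓0
  @1  [1,0]  acc 54  |  →9  ↓6
  @2  [1,0]  acc 68  |  →7  ↓2
RS [2×3] PE[1][0] across cycles:
  @0  [1,0]  acc 0  |  →0  ↓0
  @1  [1,0]  acc 54  |  →54  ↓6
  @2  [1,0]  acc 63  |  →63  ↓7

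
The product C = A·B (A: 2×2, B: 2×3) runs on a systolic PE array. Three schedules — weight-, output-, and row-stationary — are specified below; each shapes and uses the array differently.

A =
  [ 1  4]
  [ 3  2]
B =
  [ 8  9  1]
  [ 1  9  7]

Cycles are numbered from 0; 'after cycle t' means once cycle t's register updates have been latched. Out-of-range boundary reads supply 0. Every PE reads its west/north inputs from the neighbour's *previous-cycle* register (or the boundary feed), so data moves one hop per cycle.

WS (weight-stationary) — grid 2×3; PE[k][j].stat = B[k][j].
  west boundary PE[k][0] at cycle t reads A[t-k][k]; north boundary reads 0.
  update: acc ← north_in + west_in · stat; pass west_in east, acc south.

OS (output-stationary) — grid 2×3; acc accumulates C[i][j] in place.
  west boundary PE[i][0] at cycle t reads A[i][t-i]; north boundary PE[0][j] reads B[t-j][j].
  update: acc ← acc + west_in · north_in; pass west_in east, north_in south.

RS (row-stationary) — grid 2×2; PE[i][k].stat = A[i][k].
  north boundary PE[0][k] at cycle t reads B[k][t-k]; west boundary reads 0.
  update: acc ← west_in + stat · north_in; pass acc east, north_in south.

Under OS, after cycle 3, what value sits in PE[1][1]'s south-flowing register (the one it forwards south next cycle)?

OS on a 2×3 grid — tracing PE[1][1] and its feeders:
  t=0 PE[0][1]: acc=0 h=0 v=0
  t=0 PE[1][0]: acc=0 h=0 v=0
  t=0 PE[1][1]: acc=0 h=0 v=0
  t=1 PE[0][1]: acc=9 h=1 v=9
  t=1 PE[1][0]: acc=24 h=3 v=8
  t=1 PE[1][1]: acc=0 h=0 v=0
  t=2 PE[0][1]: acc=45 h=4 v=9
  t=2 PE[1][0]: acc=26 h=2 v=1
  t=2 PE[1][1]: acc=27 h=3 v=9
  t=3 PE[0][1]: acc=45 h=0 v=0
  t=3 PE[1][0]: acc=26 h=0 v=0
  t=3 PE[1][1]: acc=45 h=2 v=9

register = 9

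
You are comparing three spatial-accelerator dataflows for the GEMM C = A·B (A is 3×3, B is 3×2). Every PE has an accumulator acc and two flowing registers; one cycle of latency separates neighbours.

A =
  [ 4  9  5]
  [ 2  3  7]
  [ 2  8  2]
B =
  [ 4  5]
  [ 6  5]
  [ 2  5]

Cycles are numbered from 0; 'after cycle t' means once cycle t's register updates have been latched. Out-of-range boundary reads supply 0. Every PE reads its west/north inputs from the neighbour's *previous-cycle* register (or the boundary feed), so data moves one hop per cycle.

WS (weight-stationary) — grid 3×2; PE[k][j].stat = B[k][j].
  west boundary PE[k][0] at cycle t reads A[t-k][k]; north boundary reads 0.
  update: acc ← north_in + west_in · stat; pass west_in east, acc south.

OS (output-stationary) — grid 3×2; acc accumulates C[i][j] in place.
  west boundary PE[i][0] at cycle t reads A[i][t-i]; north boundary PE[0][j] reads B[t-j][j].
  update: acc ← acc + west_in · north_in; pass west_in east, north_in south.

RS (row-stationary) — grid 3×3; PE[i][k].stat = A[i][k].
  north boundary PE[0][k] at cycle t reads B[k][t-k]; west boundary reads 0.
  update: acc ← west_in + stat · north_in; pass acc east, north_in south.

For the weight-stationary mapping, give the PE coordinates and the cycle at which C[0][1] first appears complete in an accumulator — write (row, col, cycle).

WS — PE[2][1] is where C[0][1] collects:
  [0] (2,1) acc=0 (h:0 v:0)
  [1] (2,1) acc=0 (h:0 v:0)
  [2] (2,1) acc=0 (h:0 v:0)
  [3] (2,1) acc=90 (h:5 v:90)

(row, col, cycle) = (2, 1, 3)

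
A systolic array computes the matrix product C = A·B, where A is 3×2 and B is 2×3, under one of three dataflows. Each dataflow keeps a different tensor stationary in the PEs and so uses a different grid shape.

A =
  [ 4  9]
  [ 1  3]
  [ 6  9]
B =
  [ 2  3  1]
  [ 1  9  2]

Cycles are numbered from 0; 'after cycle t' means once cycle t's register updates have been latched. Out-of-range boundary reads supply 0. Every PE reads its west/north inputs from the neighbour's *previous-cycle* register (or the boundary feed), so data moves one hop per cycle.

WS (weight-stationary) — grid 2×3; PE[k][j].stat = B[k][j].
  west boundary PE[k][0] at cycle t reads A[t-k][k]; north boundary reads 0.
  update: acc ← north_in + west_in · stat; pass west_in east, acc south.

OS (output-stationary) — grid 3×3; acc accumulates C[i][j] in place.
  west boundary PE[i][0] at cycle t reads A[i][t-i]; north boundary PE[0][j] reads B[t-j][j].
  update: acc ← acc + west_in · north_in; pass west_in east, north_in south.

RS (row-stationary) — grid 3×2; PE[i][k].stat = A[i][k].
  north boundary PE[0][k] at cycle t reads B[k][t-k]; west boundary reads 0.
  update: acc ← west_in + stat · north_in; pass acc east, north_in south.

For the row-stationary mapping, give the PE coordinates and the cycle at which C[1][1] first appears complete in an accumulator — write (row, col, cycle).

RS — PE[1][1] is where C[1][1] collects:
  step 0 · PE1,1: acc=0; fwd→0 fwd↓0
  step 1 · PE1,1: acc=0; fwd→0 fwd↓0
  step 2 · PE1,1: acc=5; fwd→5 fwd↓1
  step 3 · PE1,1: acc=30; fwd→30 fwd↓9

(row, col, cycle) = (1, 1, 3)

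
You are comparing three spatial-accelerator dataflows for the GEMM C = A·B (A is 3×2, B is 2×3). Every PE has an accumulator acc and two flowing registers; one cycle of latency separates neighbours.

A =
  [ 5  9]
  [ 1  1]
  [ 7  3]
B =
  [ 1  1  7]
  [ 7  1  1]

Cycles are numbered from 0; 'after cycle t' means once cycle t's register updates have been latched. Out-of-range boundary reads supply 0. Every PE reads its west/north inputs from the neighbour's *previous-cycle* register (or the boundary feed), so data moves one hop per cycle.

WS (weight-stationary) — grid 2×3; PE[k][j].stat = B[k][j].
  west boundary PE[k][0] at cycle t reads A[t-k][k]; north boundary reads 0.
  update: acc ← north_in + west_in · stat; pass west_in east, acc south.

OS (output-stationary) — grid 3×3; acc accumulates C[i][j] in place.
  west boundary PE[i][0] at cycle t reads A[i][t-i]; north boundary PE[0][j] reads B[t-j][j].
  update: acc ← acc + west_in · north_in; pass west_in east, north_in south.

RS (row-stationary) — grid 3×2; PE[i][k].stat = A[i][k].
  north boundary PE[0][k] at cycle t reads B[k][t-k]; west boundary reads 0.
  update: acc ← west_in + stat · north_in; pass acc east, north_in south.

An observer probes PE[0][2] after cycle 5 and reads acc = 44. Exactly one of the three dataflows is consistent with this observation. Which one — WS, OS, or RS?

dataflow = OS

WS [2×3] PE[0][2] across cycles:
  0: (0,2).acc=0  regs=<0,0>
  1: (0,2).acc=0  regs=<0,0>
  2: (0,2).acc=35  regs=<5,35>
  3: (0,2).acc=7  regs=<1,7>
  4: (0,2).acc=49  regs=<7,49>
  5: (0,2).acc=0  regs=<0,0>
OS [3×3] PE[0][2] across cycles:
  0: (0,2).acc=0  regs=<0,0>
  1: (0,2).acc=0  regs=<0,0>
  2: (0,2).acc=35  regs=<5,7>
  3: (0,2).acc=44  regs=<9,1>
  4: (0,2).acc=44  regs=<0,0>
  5: (0,2).acc=44  regs=<0,0>
— RS: 3×2 array has no PE[0][2].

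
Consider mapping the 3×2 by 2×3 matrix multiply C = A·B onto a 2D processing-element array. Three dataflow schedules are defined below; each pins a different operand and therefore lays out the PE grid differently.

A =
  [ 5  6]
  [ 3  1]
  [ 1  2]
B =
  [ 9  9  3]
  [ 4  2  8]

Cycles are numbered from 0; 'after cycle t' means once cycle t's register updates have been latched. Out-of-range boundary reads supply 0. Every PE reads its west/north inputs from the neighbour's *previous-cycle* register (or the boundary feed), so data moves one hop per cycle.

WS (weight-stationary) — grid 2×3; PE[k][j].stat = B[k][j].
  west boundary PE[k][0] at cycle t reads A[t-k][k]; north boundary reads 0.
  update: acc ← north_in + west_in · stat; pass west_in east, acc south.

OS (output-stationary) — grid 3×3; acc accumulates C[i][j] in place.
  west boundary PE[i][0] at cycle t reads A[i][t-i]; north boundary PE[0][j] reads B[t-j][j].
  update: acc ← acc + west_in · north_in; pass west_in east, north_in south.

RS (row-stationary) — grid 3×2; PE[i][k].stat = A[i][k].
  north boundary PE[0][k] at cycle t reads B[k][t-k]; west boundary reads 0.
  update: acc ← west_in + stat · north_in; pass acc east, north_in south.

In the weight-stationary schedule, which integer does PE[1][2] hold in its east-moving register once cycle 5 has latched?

register = 2

WS 2×3: PE[1][2] cycle-by-cycle (with neighbour feeds):
  t=0 PE[0][2]: acc=0 h=0 v=0
  t=0 PE[1][1]: acc=0 h=0 v=0
  t=0 PE[1][2]: acc=0 h=0 v=0
  t=1 PE[0][2]: acc=0 h=0 v=0
  t=1 PE[1][1]: acc=0 h=0 v=0
  t=1 PE[1][2]: acc=0 h=0 v=0
  t=2 PE[0][2]: acc=15 h=5 v=15
  t=2 PE[1][1]: acc=57 h=6 v=57
  t=2 PE[1][2]: acc=0 h=0 v=0
  t=3 PE[0][2]: acc=9 h=3 v=9
  t=3 PE[1][1]: acc=29 h=1 v=29
  t=3 PE[1][2]: acc=63 h=6 v=63
  t=4 PE[0][2]: acc=3 h=1 v=3
  t=4 PE[1][1]: acc=13 h=2 v=13
  t=4 PE[1][2]: acc=17 h=1 v=17
  t=5 PE[0][2]: acc=0 h=0 v=0
  t=5 PE[1][1]: acc=0 h=0 v=0
  t=5 PE[1][2]: acc=19 h=2 v=19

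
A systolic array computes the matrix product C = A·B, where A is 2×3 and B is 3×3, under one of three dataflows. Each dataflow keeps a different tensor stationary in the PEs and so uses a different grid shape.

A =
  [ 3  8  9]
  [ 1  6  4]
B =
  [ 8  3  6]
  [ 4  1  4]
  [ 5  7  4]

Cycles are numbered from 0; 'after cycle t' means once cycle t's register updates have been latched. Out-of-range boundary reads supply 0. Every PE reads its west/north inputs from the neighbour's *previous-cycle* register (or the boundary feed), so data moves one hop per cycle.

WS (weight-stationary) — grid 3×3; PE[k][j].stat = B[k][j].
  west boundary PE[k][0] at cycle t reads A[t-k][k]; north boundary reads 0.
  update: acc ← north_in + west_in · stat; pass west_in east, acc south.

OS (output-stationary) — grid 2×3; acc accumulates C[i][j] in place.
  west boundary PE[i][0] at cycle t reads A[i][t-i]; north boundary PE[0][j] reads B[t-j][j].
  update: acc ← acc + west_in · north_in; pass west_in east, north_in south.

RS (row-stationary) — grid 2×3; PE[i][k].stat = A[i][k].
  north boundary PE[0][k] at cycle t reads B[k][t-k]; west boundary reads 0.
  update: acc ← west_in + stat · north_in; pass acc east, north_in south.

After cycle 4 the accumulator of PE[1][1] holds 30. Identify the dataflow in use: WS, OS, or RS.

dataflow = RS

WS [3×3] PE[1][1] across cycles:
  step 0 · PE1,1: acc=0; fwd→0 fwd↓0
  step 1 · PE1,1: acc=0; fwd→0 fwd↓0
  step 2 · PE1,1: acc=17; fwd→8 fwd↓17
  step 3 · PE1,1: acc=9; fwd→6 fwd↓9
  step 4 · PE1,1: acc=0; fwd→0 fwd↓0
OS [2×3] PE[1][1] across cycles:
  step 0 · PE1,1: acc=0; fwd→0 fwd↓0
  step 1 · PE1,1: acc=0; fwd→0 fwd↓0
  step 2 · PE1,1: acc=3; fwd→1 fwd↓3
  step 3 · PE1,1: acc=9; fwd→6 fwd↓1
  step 4 · PE1,1: acc=37; fwd→4 fwd↓7
RS [2×3] PE[1][1] across cycles:
  step 0 · PE1,1: acc=0; fwd→0 fwd↓0
  step 1 · PE1,1: acc=0; fwd→0 fwd↓0
  step 2 · PE1,1: acc=32; fwd→32 fwd↓4
  step 3 · PE1,1: acc=9; fwd→9 fwd↓1
  step 4 · PE1,1: acc=30; fwd→30 fwd↓4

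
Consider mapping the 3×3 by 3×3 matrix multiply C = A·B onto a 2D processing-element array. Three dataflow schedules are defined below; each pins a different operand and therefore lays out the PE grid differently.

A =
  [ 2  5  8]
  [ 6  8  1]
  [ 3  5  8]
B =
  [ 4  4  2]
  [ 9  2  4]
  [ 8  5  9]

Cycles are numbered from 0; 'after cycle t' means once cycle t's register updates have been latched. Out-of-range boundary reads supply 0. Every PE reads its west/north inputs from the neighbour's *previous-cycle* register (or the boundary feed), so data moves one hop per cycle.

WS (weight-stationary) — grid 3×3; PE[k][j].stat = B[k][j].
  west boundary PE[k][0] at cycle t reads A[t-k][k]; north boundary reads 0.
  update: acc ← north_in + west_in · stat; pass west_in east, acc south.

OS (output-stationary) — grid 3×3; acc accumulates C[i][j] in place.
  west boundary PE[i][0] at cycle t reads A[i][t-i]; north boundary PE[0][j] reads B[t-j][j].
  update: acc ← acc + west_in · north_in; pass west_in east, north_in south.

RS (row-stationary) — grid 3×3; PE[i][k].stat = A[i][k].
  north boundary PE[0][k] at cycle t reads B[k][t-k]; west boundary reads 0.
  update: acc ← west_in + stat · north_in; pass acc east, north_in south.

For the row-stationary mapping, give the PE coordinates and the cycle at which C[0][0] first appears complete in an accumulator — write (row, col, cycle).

(row, col, cycle) = (0, 2, 2)

Under RS, C[0][0] lands at PE[0][2]:
  [0] (0,2) acc=0 (h:0 v:0)
  [1] (0,2) acc=0 (h:0 v:0)
  [2] (0,2) acc=117 (h:117 v:8)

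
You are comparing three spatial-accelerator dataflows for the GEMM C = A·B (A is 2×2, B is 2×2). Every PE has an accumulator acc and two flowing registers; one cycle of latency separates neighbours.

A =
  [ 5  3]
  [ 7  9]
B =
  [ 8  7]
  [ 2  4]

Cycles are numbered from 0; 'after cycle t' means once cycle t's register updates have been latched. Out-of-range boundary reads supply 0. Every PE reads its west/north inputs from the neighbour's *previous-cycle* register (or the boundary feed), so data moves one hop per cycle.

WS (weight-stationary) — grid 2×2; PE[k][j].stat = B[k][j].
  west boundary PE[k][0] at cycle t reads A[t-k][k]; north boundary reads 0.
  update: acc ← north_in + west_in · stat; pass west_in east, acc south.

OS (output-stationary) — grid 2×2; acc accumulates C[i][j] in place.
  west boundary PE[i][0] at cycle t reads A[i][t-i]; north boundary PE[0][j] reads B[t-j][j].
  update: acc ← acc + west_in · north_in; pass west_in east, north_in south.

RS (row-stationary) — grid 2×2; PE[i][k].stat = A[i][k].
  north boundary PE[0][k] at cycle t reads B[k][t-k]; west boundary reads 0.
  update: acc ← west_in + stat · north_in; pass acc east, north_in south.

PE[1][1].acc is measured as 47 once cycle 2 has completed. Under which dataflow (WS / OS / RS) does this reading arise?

— WS: 2×2; PE[1][1] trace:
  c0 r1c1: 0 / 0 / 0
  c1 r1c1: 0 / 0 / 0
  c2 r1c1: 47 / 3 / 47
— OS: 2×2; PE[1][1] trace:
  c0 r1c1: 0 / 0 / 0
  c1 r1c1: 0 / 0 / 0
  c2 r1c1: 49 / 7 / 7
— RS: 2×2; PE[1][1] trace:
  c0 r1c1: 0 / 0 / 0
  c1 r1c1: 0 / 0 / 0
  c2 r1c1: 74 / 74 / 2

dataflow = WS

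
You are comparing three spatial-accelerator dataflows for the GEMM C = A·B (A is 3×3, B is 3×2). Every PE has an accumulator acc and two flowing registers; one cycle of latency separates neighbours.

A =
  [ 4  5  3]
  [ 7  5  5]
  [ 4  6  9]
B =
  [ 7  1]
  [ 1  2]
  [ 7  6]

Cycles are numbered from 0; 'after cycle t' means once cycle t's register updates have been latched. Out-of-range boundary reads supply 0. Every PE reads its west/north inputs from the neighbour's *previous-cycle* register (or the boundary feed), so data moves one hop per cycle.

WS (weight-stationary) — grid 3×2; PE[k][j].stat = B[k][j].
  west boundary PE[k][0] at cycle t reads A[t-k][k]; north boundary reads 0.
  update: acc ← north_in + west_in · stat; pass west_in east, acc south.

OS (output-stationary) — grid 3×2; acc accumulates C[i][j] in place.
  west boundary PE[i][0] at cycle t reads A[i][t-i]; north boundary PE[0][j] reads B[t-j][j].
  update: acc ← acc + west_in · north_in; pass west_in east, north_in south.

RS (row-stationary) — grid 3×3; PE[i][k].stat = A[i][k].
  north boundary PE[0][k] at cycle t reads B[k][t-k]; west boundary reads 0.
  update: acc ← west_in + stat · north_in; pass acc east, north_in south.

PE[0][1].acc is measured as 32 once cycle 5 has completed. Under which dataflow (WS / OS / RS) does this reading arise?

dataflow = OS

Under WS (3×2), PE[0][1]:
  cycle 0: PE[0][1] → acc 0, east 0, south 0
  cycle 1: PE[0][1] → acc 4, east 4, south 4
  cycle 2: PE[0][1] → acc 7, east 7, south 7
  cycle 3: PE[0][1] → acc 4, east 4, south 4
  cycle 4: PE[0][1] → acc 0, east 0, south 0
  cycle 5: PE[0][1] → acc 0, east 0, south 0
Under OS (3×2), PE[0][1]:
  cycle 0: PE[0][1] → acc 0, east 0, south 0
  cycle 1: PE[0][1] → acc 4, east 4, south 1
  cycle 2: PE[0][1] → acc 14, east 5, south 2
  cycle 3: PE[0][1] → acc 32, east 3, south 6
  cycle 4: PE[0][1] → acc 32, east 0, south 0
  cycle 5: PE[0][1] → acc 32, east 0, south 0
Under RS (3×3), PE[0][1]:
  cycle 0: PE[0][1] → acc 0, east 0, south 0
  cycle 1: PE[0][1] → acc 33, east 33, south 1
  cycle 2: PE[0][1] → acc 14, east 14, south 2
  cycle 3: PE[0][1] → acc 0, east 0, south 0
  cycle 4: PE[0][1] → acc 0, east 0, south 0
  cycle 5: PE[0][1] → acc 0, east 0, south 0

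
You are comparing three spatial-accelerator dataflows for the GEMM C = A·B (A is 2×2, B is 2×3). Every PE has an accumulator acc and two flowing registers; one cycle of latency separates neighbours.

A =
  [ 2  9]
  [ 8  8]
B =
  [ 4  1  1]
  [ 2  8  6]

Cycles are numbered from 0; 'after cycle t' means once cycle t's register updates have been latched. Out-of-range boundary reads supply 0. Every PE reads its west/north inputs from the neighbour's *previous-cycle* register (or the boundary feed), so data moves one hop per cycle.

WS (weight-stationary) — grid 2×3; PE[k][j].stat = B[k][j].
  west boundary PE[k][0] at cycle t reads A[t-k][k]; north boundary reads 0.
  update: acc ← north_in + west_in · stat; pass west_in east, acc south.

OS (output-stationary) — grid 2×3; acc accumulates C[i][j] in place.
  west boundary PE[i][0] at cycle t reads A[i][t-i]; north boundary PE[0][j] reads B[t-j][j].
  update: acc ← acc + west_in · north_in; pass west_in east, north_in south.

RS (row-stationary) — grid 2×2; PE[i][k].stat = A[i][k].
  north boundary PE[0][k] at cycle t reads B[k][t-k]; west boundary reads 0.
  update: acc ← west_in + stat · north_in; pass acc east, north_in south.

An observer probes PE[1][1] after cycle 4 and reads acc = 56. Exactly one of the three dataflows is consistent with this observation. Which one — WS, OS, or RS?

WS (2×3 grid), PE[1][1]:
  c0 r1c1: 0 / 0 / 0
  c1 r1c1: 0 / 0 / 0
  c2 r1c1: 74 / 9 / 74
  c3 r1c1: 72 / 8 / 72
  c4 r1c1: 0 / 0 / 0
OS (2×3 grid), PE[1][1]:
  c0 r1c1: 0 / 0 / 0
  c1 r1c1: 0 / 0 / 0
  c2 r1c1: 8 / 8 / 1
  c3 r1c1: 72 / 8 / 8
  c4 r1c1: 72 / 0 / 0
RS (2×2 grid), PE[1][1]:
  c0 r1c1: 0 / 0 / 0
  c1 r1c1: 0 / 0 / 0
  c2 r1c1: 48 / 48 / 2
  c3 r1c1: 72 / 72 / 8
  c4 r1c1: 56 / 56 / 6

dataflow = RS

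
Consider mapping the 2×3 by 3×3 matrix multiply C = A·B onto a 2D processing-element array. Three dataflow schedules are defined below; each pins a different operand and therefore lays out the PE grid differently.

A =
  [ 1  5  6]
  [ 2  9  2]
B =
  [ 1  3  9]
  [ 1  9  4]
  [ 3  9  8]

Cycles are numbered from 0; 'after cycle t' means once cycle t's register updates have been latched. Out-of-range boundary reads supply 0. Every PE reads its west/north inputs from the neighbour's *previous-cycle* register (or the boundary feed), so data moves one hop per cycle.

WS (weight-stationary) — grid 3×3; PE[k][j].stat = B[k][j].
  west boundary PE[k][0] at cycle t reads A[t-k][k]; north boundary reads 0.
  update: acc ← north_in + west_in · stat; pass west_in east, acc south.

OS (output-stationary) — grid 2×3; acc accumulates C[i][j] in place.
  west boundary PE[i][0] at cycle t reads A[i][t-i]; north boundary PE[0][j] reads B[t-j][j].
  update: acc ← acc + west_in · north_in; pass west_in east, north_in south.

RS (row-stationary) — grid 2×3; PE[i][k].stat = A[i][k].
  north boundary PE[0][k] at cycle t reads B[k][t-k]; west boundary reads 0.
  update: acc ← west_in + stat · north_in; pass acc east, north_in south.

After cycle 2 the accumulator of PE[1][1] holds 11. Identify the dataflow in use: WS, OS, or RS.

dataflow = RS

WS [3×3] PE[1][1] across cycles:
  cycle 0: PE[1][1] → acc 0, east 0, south 0
  cycle 1: PE[1][1] → acc 0, east 0, south 0
  cycle 2: PE[1][1] → acc 48, east 5, south 48
OS [2×3] PE[1][1] across cycles:
  cycle 0: PE[1][1] → acc 0, east 0, south 0
  cycle 1: PE[1][1] → acc 0, east 0, south 0
  cycle 2: PE[1][1] → acc 6, east 2, south 3
RS [2×3] PE[1][1] across cycles:
  cycle 0: PE[1][1] → acc 0, east 0, south 0
  cycle 1: PE[1][1] → acc 0, east 0, south 0
  cycle 2: PE[1][1] → acc 11, east 11, south 1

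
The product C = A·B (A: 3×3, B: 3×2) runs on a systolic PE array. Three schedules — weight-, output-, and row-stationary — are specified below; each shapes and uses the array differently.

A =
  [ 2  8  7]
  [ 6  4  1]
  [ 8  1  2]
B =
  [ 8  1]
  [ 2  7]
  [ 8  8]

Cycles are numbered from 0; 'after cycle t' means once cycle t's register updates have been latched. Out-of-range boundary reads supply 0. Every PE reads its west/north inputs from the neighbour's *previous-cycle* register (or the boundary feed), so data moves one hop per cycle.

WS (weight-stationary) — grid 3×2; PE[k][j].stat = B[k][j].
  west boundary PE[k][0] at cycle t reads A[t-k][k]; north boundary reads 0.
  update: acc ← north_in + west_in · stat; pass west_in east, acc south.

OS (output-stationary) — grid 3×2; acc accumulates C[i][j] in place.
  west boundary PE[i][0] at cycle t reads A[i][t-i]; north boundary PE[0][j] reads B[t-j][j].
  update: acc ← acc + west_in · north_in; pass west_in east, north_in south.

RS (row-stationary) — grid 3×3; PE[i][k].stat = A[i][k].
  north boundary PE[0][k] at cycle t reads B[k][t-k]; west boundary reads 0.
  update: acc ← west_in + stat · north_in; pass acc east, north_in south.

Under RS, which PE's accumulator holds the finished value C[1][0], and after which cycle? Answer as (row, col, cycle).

(row, col, cycle) = (1, 2, 3)

RS: C[1][0] accumulates in PE[1][2]:
  step 0 · PE1,2: acc=0; fwd→0 fwd↓0
  step 1 · PE1,2: acc=0; fwd→0 fwd↓0
  step 2 · PE1,2: acc=0; fwd→0 fwd↓0
  step 3 · PE1,2: acc=64; fwd→64 fwd↓8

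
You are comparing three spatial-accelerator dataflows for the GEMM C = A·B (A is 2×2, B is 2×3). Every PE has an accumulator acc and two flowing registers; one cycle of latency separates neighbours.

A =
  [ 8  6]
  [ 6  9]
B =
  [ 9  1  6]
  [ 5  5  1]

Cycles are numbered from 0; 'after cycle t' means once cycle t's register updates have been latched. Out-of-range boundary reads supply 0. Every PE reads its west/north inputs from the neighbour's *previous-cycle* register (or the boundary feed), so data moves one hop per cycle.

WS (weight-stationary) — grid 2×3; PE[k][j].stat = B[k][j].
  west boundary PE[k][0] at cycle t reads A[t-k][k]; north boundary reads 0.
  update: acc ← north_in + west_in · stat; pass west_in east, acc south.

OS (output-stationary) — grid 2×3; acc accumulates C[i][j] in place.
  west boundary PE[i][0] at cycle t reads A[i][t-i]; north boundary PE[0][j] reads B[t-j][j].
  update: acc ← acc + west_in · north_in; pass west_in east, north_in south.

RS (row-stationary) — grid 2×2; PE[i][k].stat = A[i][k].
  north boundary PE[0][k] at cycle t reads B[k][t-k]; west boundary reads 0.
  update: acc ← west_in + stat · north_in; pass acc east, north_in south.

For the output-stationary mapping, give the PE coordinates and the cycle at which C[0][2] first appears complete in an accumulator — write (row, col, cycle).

(row, col, cycle) = (0, 2, 3)

OS: C[0][2] accumulates in PE[0][2]:
  @0  [0,2]  acc 0  |  →0  ↓0
  @1  [0,2]  acc 0  |  →0  ↓0
  @2  [0,2]  acc 48  |  →8  ↓6
  @3  [0,2]  acc 54  |  →6  ↓1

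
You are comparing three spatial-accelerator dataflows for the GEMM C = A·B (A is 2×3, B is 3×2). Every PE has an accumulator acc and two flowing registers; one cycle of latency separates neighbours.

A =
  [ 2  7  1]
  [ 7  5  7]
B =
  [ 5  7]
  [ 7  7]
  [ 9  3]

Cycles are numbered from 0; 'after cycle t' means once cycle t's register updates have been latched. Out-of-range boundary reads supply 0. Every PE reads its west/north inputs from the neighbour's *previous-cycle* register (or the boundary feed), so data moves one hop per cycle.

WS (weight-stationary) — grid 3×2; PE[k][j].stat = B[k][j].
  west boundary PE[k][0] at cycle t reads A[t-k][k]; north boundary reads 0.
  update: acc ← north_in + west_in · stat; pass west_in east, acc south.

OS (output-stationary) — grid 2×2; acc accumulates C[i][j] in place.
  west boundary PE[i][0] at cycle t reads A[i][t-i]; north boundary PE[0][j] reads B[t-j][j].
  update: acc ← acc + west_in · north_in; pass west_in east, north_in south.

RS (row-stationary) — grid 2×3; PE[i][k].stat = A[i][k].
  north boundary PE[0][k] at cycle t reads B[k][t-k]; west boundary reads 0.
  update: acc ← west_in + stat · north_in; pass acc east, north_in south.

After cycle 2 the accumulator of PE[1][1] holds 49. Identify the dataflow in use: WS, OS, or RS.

WS (3×2 grid), PE[1][1]:
  [0] (1,1) acc=0 (h:0 v:0)
  [1] (1,1) acc=0 (h:0 v:0)
  [2] (1,1) acc=63 (h:7 v:63)
OS (2×2 grid), PE[1][1]:
  [0] (1,1) acc=0 (h:0 v:0)
  [1] (1,1) acc=0 (h:0 v:0)
  [2] (1,1) acc=49 (h:7 v:7)
RS (2×3 grid), PE[1][1]:
  [0] (1,1) acc=0 (h:0 v:0)
  [1] (1,1) acc=0 (h:0 v:0)
  [2] (1,1) acc=70 (h:70 v:7)

dataflow = OS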